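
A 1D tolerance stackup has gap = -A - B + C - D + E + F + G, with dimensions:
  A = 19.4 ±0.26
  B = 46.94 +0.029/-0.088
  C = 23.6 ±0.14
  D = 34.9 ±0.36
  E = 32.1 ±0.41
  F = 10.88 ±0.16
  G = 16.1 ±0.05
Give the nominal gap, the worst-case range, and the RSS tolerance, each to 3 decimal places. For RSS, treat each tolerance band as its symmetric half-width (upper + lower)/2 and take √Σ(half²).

nominal=-18.560 wc=[-19.969,-17.092] rss=0.645

Stack each dimension's contribution:
  -A: nom -19.400 → Σnom=-19.400; wc +0.260/-0.260 → slack +0.260/-0.260; half-tol=0.260, Σhalf²=0.067600
  -B: nom -46.940 → Σnom=-66.340; wc +0.088/-0.029 → slack +0.348/-0.289; half-tol=0.058, Σhalf²=0.071022
  +C: nom +23.600 → Σnom=-42.740; wc +0.140/-0.140 → slack +0.488/-0.429; half-tol=0.140, Σhalf²=0.090622
  -D: nom -34.900 → Σnom=-77.640; wc +0.360/-0.360 → slack +0.848/-0.789; half-tol=0.360, Σhalf²=0.220222
  +E: nom +32.100 → Σnom=-45.540; wc +0.410/-0.410 → slack +1.258/-1.199; half-tol=0.410, Σhalf²=0.388322
  +F: nom +10.880 → Σnom=-34.660; wc +0.160/-0.160 → slack +1.418/-1.359; half-tol=0.160, Σhalf²=0.413922
  +G: nom +16.100 → Σnom=-18.560; wc +0.050/-0.050 → slack +1.468/-1.409; half-tol=0.050, Σhalf²=0.416422
Nominal = -18.560. Worst-case = [-18.560 - 1.409, -18.560 + 1.468] = [-19.969, -17.092]. RSS = √0.416422 = 0.645.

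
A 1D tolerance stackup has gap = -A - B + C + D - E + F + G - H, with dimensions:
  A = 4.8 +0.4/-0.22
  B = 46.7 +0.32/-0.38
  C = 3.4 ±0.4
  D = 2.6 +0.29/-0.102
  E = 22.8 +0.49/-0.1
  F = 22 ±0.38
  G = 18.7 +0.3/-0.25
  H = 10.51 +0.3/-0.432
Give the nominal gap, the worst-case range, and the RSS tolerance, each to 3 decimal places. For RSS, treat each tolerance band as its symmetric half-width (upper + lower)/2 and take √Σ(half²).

Stack each dimension's contribution:
  -A: nom -4.800 → Σnom=-4.800; wc +0.220/-0.400 → slack +0.220/-0.400; half-tol=0.310, Σhalf²=0.096100
  -B: nom -46.700 → Σnom=-51.500; wc +0.380/-0.320 → slack +0.600/-0.720; half-tol=0.350, Σhalf²=0.218600
  +C: nom +3.400 → Σnom=-48.100; wc +0.400/-0.400 → slack +1.000/-1.120; half-tol=0.400, Σhalf²=0.378600
  +D: nom +2.600 → Σnom=-45.500; wc +0.290/-0.102 → slack +1.290/-1.222; half-tol=0.196, Σhalf²=0.417016
  -E: nom -22.800 → Σnom=-68.300; wc +0.100/-0.490 → slack +1.390/-1.712; half-tol=0.295, Σhalf²=0.504041
  +F: nom +22.000 → Σnom=-46.300; wc +0.380/-0.380 → slack +1.770/-2.092; half-tol=0.380, Σhalf²=0.648441
  +G: nom +18.700 → Σnom=-27.600; wc +0.300/-0.250 → slack +2.070/-2.342; half-tol=0.275, Σhalf²=0.724066
  -H: nom -10.510 → Σnom=-38.110; wc +0.432/-0.300 → slack +2.502/-2.642; half-tol=0.366, Σhalf²=0.858022
Nominal = -38.110. Worst-case = [-38.110 - 2.642, -38.110 + 2.502] = [-40.752, -35.608]. RSS = √0.858022 = 0.926.

nominal=-38.110 wc=[-40.752,-35.608] rss=0.926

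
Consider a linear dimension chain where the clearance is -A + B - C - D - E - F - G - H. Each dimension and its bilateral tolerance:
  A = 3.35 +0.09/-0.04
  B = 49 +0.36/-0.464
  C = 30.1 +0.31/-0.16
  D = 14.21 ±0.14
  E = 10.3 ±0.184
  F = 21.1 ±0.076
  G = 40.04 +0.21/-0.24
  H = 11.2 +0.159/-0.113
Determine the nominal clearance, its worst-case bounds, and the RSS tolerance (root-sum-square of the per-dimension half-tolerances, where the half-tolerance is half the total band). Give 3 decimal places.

nominal=-81.300 wc=[-82.933,-79.987] rss=0.598

Stack each dimension's contribution:
  -A: nom -3.350 → Σnom=-3.350; wc +0.040/-0.090 → slack +0.040/-0.090; half-tol=0.065, Σhalf²=0.004225
  +B: nom +49.000 → Σnom=45.650; wc +0.360/-0.464 → slack +0.400/-0.554; half-tol=0.412, Σhalf²=0.173969
  -C: nom -30.100 → Σnom=15.550; wc +0.160/-0.310 → slack +0.560/-0.864; half-tol=0.235, Σhalf²=0.229194
  -D: nom -14.210 → Σnom=1.340; wc +0.140/-0.140 → slack +0.700/-1.004; half-tol=0.140, Σhalf²=0.248794
  -E: nom -10.300 → Σnom=-8.960; wc +0.184/-0.184 → slack +0.884/-1.188; half-tol=0.184, Σhalf²=0.282650
  -F: nom -21.100 → Σnom=-30.060; wc +0.076/-0.076 → slack +0.960/-1.264; half-tol=0.076, Σhalf²=0.288426
  -G: nom -40.040 → Σnom=-70.100; wc +0.240/-0.210 → slack +1.200/-1.474; half-tol=0.225, Σhalf²=0.339051
  -H: nom -11.200 → Σnom=-81.300; wc +0.113/-0.159 → slack +1.313/-1.633; half-tol=0.136, Σhalf²=0.357547
Nominal = -81.300. Worst-case = [-81.300 - 1.633, -81.300 + 1.313] = [-82.933, -79.987]. RSS = √0.357547 = 0.598.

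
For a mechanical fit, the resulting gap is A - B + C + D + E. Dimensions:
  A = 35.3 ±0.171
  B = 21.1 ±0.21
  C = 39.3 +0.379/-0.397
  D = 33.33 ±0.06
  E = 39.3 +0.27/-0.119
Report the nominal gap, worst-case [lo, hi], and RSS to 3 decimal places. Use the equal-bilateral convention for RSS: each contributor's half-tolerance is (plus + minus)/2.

Stack each dimension's contribution:
  +A: nom +35.300 → Σnom=35.300; wc +0.171/-0.171 → slack +0.171/-0.171; half-tol=0.171, Σhalf²=0.029241
  -B: nom -21.100 → Σnom=14.200; wc +0.210/-0.210 → slack +0.381/-0.381; half-tol=0.210, Σhalf²=0.073341
  +C: nom +39.300 → Σnom=53.500; wc +0.379/-0.397 → slack +0.760/-0.778; half-tol=0.388, Σhalf²=0.223885
  +D: nom +33.330 → Σnom=86.830; wc +0.060/-0.060 → slack +0.820/-0.838; half-tol=0.060, Σhalf²=0.227485
  +E: nom +39.300 → Σnom=126.130; wc +0.270/-0.119 → slack +1.090/-0.957; half-tol=0.195, Σhalf²=0.265315
Nominal = 126.130. Worst-case = [126.130 - 0.957, 126.130 + 1.090] = [125.173, 127.220]. RSS = √0.265315 = 0.515.

nominal=126.130 wc=[125.173,127.220] rss=0.515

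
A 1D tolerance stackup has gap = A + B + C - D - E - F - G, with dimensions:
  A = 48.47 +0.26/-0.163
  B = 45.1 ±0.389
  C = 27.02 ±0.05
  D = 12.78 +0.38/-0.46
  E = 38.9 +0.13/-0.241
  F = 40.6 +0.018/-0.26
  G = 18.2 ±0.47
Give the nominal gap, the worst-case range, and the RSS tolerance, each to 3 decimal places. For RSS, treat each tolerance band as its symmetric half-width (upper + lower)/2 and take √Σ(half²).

Stack each dimension's contribution:
  +A: nom +48.470 → Σnom=48.470; wc +0.260/-0.163 → slack +0.260/-0.163; half-tol=0.212, Σhalf²=0.044732
  +B: nom +45.100 → Σnom=93.570; wc +0.389/-0.389 → slack +0.649/-0.552; half-tol=0.389, Σhalf²=0.196053
  +C: nom +27.020 → Σnom=120.590; wc +0.050/-0.050 → slack +0.699/-0.602; half-tol=0.050, Σhalf²=0.198553
  -D: nom -12.780 → Σnom=107.810; wc +0.460/-0.380 → slack +1.159/-0.982; half-tol=0.420, Σhalf²=0.374953
  -E: nom -38.900 → Σnom=68.910; wc +0.241/-0.130 → slack +1.400/-1.112; half-tol=0.185, Σhalf²=0.409363
  -F: nom -40.600 → Σnom=28.310; wc +0.260/-0.018 → slack +1.660/-1.130; half-tol=0.139, Σhalf²=0.428685
  -G: nom -18.200 → Σnom=10.110; wc +0.470/-0.470 → slack +2.130/-1.600; half-tol=0.470, Σhalf²=0.649585
Nominal = 10.110. Worst-case = [10.110 - 1.600, 10.110 + 2.130] = [8.510, 12.240]. RSS = √0.649585 = 0.806.

nominal=10.110 wc=[8.510,12.240] rss=0.806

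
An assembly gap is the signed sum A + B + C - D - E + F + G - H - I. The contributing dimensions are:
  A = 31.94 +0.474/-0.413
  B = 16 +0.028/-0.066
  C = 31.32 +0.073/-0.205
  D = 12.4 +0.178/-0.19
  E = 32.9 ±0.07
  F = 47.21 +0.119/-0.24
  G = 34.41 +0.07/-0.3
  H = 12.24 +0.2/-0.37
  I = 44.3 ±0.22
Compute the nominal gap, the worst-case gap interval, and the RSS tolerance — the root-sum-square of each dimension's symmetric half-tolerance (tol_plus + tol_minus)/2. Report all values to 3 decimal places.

nominal=59.040 wc=[57.148,60.654] rss=0.673

Stack each dimension's contribution:
  +A: nom +31.940 → Σnom=31.940; wc +0.474/-0.413 → slack +0.474/-0.413; half-tol=0.444, Σhalf²=0.196692
  +B: nom +16.000 → Σnom=47.940; wc +0.028/-0.066 → slack +0.502/-0.479; half-tol=0.047, Σhalf²=0.198901
  +C: nom +31.320 → Σnom=79.260; wc +0.073/-0.205 → slack +0.575/-0.684; half-tol=0.139, Σhalf²=0.218222
  -D: nom -12.400 → Σnom=66.860; wc +0.190/-0.178 → slack +0.765/-0.862; half-tol=0.184, Σhalf²=0.252078
  -E: nom -32.900 → Σnom=33.960; wc +0.070/-0.070 → slack +0.835/-0.932; half-tol=0.070, Σhalf²=0.256978
  +F: nom +47.210 → Σnom=81.170; wc +0.119/-0.240 → slack +0.954/-1.172; half-tol=0.179, Σhalf²=0.289199
  +G: nom +34.410 → Σnom=115.580; wc +0.070/-0.300 → slack +1.024/-1.472; half-tol=0.185, Σhalf²=0.323424
  -H: nom -12.240 → Σnom=103.340; wc +0.370/-0.200 → slack +1.394/-1.672; half-tol=0.285, Σhalf²=0.404649
  -I: nom -44.300 → Σnom=59.040; wc +0.220/-0.220 → slack +1.614/-1.892; half-tol=0.220, Σhalf²=0.453049
Nominal = 59.040. Worst-case = [59.040 - 1.892, 59.040 + 1.614] = [57.148, 60.654]. RSS = √0.453049 = 0.673.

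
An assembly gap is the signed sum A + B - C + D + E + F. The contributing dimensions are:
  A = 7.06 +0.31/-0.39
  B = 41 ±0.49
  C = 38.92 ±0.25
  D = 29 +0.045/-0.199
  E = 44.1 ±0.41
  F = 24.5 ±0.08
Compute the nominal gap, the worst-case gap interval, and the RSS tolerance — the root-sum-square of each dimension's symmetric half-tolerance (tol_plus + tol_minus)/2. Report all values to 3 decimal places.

nominal=106.740 wc=[104.921,108.325] rss=0.784

Stack each dimension's contribution:
  +A: nom +7.060 → Σnom=7.060; wc +0.310/-0.390 → slack +0.310/-0.390; half-tol=0.350, Σhalf²=0.122500
  +B: nom +41.000 → Σnom=48.060; wc +0.490/-0.490 → slack +0.800/-0.880; half-tol=0.490, Σhalf²=0.362600
  -C: nom -38.920 → Σnom=9.140; wc +0.250/-0.250 → slack +1.050/-1.130; half-tol=0.250, Σhalf²=0.425100
  +D: nom +29.000 → Σnom=38.140; wc +0.045/-0.199 → slack +1.095/-1.329; half-tol=0.122, Σhalf²=0.439984
  +E: nom +44.100 → Σnom=82.240; wc +0.410/-0.410 → slack +1.505/-1.739; half-tol=0.410, Σhalf²=0.608084
  +F: nom +24.500 → Σnom=106.740; wc +0.080/-0.080 → slack +1.585/-1.819; half-tol=0.080, Σhalf²=0.614484
Nominal = 106.740. Worst-case = [106.740 - 1.819, 106.740 + 1.585] = [104.921, 108.325]. RSS = √0.614484 = 0.784.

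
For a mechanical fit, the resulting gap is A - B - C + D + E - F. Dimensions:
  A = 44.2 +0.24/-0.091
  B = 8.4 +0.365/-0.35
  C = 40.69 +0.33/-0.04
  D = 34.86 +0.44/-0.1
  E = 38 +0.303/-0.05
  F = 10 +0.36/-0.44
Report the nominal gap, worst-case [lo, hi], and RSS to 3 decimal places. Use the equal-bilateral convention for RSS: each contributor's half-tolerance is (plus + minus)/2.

nominal=57.970 wc=[56.674,59.783] rss=0.673

Stack each dimension's contribution:
  +A: nom +44.200 → Σnom=44.200; wc +0.240/-0.091 → slack +0.240/-0.091; half-tol=0.165, Σhalf²=0.027390
  -B: nom -8.400 → Σnom=35.800; wc +0.350/-0.365 → slack +0.590/-0.456; half-tol=0.357, Σhalf²=0.155196
  -C: nom -40.690 → Σnom=-4.890; wc +0.040/-0.330 → slack +0.630/-0.786; half-tol=0.185, Σhalf²=0.189421
  +D: nom +34.860 → Σnom=29.970; wc +0.440/-0.100 → slack +1.070/-0.886; half-tol=0.270, Σhalf²=0.262321
  +E: nom +38.000 → Σnom=67.970; wc +0.303/-0.050 → slack +1.373/-0.936; half-tol=0.176, Σhalf²=0.293474
  -F: nom -10.000 → Σnom=57.970; wc +0.440/-0.360 → slack +1.813/-1.296; half-tol=0.400, Σhalf²=0.453474
Nominal = 57.970. Worst-case = [57.970 - 1.296, 57.970 + 1.813] = [56.674, 59.783]. RSS = √0.453474 = 0.673.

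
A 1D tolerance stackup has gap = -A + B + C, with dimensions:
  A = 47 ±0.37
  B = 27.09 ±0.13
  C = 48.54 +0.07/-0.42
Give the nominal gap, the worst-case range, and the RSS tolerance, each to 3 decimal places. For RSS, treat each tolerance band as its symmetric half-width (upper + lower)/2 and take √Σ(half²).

nominal=28.630 wc=[27.710,29.200] rss=0.462

Stack each dimension's contribution:
  -A: nom -47.000 → Σnom=-47.000; wc +0.370/-0.370 → slack +0.370/-0.370; half-tol=0.370, Σhalf²=0.136900
  +B: nom +27.090 → Σnom=-19.910; wc +0.130/-0.130 → slack +0.500/-0.500; half-tol=0.130, Σhalf²=0.153800
  +C: nom +48.540 → Σnom=28.630; wc +0.070/-0.420 → slack +0.570/-0.920; half-tol=0.245, Σhalf²=0.213825
Nominal = 28.630. Worst-case = [28.630 - 0.920, 28.630 + 0.570] = [27.710, 29.200]. RSS = √0.213825 = 0.462.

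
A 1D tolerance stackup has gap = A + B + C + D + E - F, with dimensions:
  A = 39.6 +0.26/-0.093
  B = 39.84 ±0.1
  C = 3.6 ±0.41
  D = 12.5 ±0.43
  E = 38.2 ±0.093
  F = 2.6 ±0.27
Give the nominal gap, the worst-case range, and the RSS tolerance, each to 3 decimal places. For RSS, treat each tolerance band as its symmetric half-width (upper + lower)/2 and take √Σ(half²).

nominal=131.140 wc=[129.744,132.703] rss=0.690

Stack each dimension's contribution:
  +A: nom +39.600 → Σnom=39.600; wc +0.260/-0.093 → slack +0.260/-0.093; half-tol=0.176, Σhalf²=0.031152
  +B: nom +39.840 → Σnom=79.440; wc +0.100/-0.100 → slack +0.360/-0.193; half-tol=0.100, Σhalf²=0.041152
  +C: nom +3.600 → Σnom=83.040; wc +0.410/-0.410 → slack +0.770/-0.603; half-tol=0.410, Σhalf²=0.209252
  +D: nom +12.500 → Σnom=95.540; wc +0.430/-0.430 → slack +1.200/-1.033; half-tol=0.430, Σhalf²=0.394152
  +E: nom +38.200 → Σnom=133.740; wc +0.093/-0.093 → slack +1.293/-1.126; half-tol=0.093, Σhalf²=0.402801
  -F: nom -2.600 → Σnom=131.140; wc +0.270/-0.270 → slack +1.563/-1.396; half-tol=0.270, Σhalf²=0.475701
Nominal = 131.140. Worst-case = [131.140 - 1.396, 131.140 + 1.563] = [129.744, 132.703]. RSS = √0.475701 = 0.690.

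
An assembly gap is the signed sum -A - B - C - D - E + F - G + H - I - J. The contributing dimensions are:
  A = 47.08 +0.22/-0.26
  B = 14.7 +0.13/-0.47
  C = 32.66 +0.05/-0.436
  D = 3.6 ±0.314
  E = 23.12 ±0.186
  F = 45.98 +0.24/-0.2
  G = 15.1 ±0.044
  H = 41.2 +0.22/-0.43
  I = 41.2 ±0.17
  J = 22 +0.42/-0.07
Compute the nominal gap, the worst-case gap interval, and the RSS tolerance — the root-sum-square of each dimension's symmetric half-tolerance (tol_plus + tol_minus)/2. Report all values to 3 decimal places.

nominal=-112.280 wc=[-114.444,-109.870] rss=0.765

Stack each dimension's contribution:
  -A: nom -47.080 → Σnom=-47.080; wc +0.260/-0.220 → slack +0.260/-0.220; half-tol=0.240, Σhalf²=0.057600
  -B: nom -14.700 → Σnom=-61.780; wc +0.470/-0.130 → slack +0.730/-0.350; half-tol=0.300, Σhalf²=0.147600
  -C: nom -32.660 → Σnom=-94.440; wc +0.436/-0.050 → slack +1.166/-0.400; half-tol=0.243, Σhalf²=0.206649
  -D: nom -3.600 → Σnom=-98.040; wc +0.314/-0.314 → slack +1.480/-0.714; half-tol=0.314, Σhalf²=0.305245
  -E: nom -23.120 → Σnom=-121.160; wc +0.186/-0.186 → slack +1.666/-0.900; half-tol=0.186, Σhalf²=0.339841
  +F: nom +45.980 → Σnom=-75.180; wc +0.240/-0.200 → slack +1.906/-1.100; half-tol=0.220, Σhalf²=0.388241
  -G: nom -15.100 → Σnom=-90.280; wc +0.044/-0.044 → slack +1.950/-1.144; half-tol=0.044, Σhalf²=0.390177
  +H: nom +41.200 → Σnom=-49.080; wc +0.220/-0.430 → slack +2.170/-1.574; half-tol=0.325, Σhalf²=0.495802
  -I: nom -41.200 → Σnom=-90.280; wc +0.170/-0.170 → slack +2.340/-1.744; half-tol=0.170, Σhalf²=0.524702
  -J: nom -22.000 → Σnom=-112.280; wc +0.070/-0.420 → slack +2.410/-2.164; half-tol=0.245, Σhalf²=0.584727
Nominal = -112.280. Worst-case = [-112.280 - 2.164, -112.280 + 2.410] = [-114.444, -109.870]. RSS = √0.584727 = 0.765.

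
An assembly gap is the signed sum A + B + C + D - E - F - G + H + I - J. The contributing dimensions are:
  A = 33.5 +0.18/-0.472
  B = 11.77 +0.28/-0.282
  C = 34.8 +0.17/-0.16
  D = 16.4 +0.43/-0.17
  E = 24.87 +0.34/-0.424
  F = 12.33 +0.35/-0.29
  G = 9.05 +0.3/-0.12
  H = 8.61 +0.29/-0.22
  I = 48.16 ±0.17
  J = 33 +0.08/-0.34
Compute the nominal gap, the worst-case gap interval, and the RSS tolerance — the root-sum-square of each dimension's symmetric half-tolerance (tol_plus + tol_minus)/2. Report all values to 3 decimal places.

Stack each dimension's contribution:
  +A: nom +33.500 → Σnom=33.500; wc +0.180/-0.472 → slack +0.180/-0.472; half-tol=0.326, Σhalf²=0.106276
  +B: nom +11.770 → Σnom=45.270; wc +0.280/-0.282 → slack +0.460/-0.754; half-tol=0.281, Σhalf²=0.185237
  +C: nom +34.800 → Σnom=80.070; wc +0.170/-0.160 → slack +0.630/-0.914; half-tol=0.165, Σhalf²=0.212462
  +D: nom +16.400 → Σnom=96.470; wc +0.430/-0.170 → slack +1.060/-1.084; half-tol=0.300, Σhalf²=0.302462
  -E: nom -24.870 → Σnom=71.600; wc +0.424/-0.340 → slack +1.484/-1.424; half-tol=0.382, Σhalf²=0.448386
  -F: nom -12.330 → Σnom=59.270; wc +0.290/-0.350 → slack +1.774/-1.774; half-tol=0.320, Σhalf²=0.550786
  -G: nom -9.050 → Σnom=50.220; wc +0.120/-0.300 → slack +1.894/-2.074; half-tol=0.210, Σhalf²=0.594886
  +H: nom +8.610 → Σnom=58.830; wc +0.290/-0.220 → slack +2.184/-2.294; half-tol=0.255, Σhalf²=0.659911
  +I: nom +48.160 → Σnom=106.990; wc +0.170/-0.170 → slack +2.354/-2.464; half-tol=0.170, Σhalf²=0.688811
  -J: nom -33.000 → Σnom=73.990; wc +0.340/-0.080 → slack +2.694/-2.544; half-tol=0.210, Σhalf²=0.732911
Nominal = 73.990. Worst-case = [73.990 - 2.544, 73.990 + 2.694] = [71.446, 76.684]. RSS = √0.732911 = 0.856.

nominal=73.990 wc=[71.446,76.684] rss=0.856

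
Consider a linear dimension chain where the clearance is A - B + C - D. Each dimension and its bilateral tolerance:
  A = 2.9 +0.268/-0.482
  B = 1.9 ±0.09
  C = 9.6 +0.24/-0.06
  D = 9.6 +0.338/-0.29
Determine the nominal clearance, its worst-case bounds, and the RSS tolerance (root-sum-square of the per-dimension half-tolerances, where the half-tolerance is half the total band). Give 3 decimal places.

Stack each dimension's contribution:
  +A: nom +2.900 → Σnom=2.900; wc +0.268/-0.482 → slack +0.268/-0.482; half-tol=0.375, Σhalf²=0.140625
  -B: nom -1.900 → Σnom=1.000; wc +0.090/-0.090 → slack +0.358/-0.572; half-tol=0.090, Σhalf²=0.148725
  +C: nom +9.600 → Σnom=10.600; wc +0.240/-0.060 → slack +0.598/-0.632; half-tol=0.150, Σhalf²=0.171225
  -D: nom -9.600 → Σnom=1.000; wc +0.290/-0.338 → slack +0.888/-0.970; half-tol=0.314, Σhalf²=0.269821
Nominal = 1.000. Worst-case = [1.000 - 0.970, 1.000 + 0.888] = [0.030, 1.888]. RSS = √0.269821 = 0.519.

nominal=1.000 wc=[0.030,1.888] rss=0.519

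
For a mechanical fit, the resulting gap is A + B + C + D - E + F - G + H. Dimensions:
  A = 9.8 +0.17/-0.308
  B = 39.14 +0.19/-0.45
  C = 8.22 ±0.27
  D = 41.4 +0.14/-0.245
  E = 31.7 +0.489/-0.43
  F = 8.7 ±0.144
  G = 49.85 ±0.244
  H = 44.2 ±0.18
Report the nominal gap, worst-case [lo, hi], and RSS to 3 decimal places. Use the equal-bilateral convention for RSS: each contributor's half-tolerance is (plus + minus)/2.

nominal=69.910 wc=[67.580,71.678] rss=0.770

Stack each dimension's contribution:
  +A: nom +9.800 → Σnom=9.800; wc +0.170/-0.308 → slack +0.170/-0.308; half-tol=0.239, Σhalf²=0.057121
  +B: nom +39.140 → Σnom=48.940; wc +0.190/-0.450 → slack +0.360/-0.758; half-tol=0.320, Σhalf²=0.159521
  +C: nom +8.220 → Σnom=57.160; wc +0.270/-0.270 → slack +0.630/-1.028; half-tol=0.270, Σhalf²=0.232421
  +D: nom +41.400 → Σnom=98.560; wc +0.140/-0.245 → slack +0.770/-1.273; half-tol=0.193, Σhalf²=0.269477
  -E: nom -31.700 → Σnom=66.860; wc +0.430/-0.489 → slack +1.200/-1.762; half-tol=0.460, Σhalf²=0.480618
  +F: nom +8.700 → Σnom=75.560; wc +0.144/-0.144 → slack +1.344/-1.906; half-tol=0.144, Σhalf²=0.501354
  -G: nom -49.850 → Σnom=25.710; wc +0.244/-0.244 → slack +1.588/-2.150; half-tol=0.244, Σhalf²=0.560890
  +H: nom +44.200 → Σnom=69.910; wc +0.180/-0.180 → slack +1.768/-2.330; half-tol=0.180, Σhalf²=0.593290
Nominal = 69.910. Worst-case = [69.910 - 2.330, 69.910 + 1.768] = [67.580, 71.678]. RSS = √0.593290 = 0.770.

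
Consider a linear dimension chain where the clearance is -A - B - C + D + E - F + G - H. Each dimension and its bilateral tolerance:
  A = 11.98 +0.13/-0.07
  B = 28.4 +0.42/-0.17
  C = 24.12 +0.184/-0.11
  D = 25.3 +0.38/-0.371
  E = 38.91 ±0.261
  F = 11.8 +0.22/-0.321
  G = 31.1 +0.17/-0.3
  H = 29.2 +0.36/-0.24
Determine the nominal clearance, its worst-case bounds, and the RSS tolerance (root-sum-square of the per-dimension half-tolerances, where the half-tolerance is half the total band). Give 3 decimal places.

nominal=-10.190 wc=[-12.436,-8.468] rss=0.739

Stack each dimension's contribution:
  -A: nom -11.980 → Σnom=-11.980; wc +0.070/-0.130 → slack +0.070/-0.130; half-tol=0.100, Σhalf²=0.010000
  -B: nom -28.400 → Σnom=-40.380; wc +0.170/-0.420 → slack +0.240/-0.550; half-tol=0.295, Σhalf²=0.097025
  -C: nom -24.120 → Σnom=-64.500; wc +0.110/-0.184 → slack +0.350/-0.734; half-tol=0.147, Σhalf²=0.118634
  +D: nom +25.300 → Σnom=-39.200; wc +0.380/-0.371 → slack +0.730/-1.105; half-tol=0.376, Σhalf²=0.259634
  +E: nom +38.910 → Σnom=-0.290; wc +0.261/-0.261 → slack +0.991/-1.366; half-tol=0.261, Σhalf²=0.327755
  -F: nom -11.800 → Σnom=-12.090; wc +0.321/-0.220 → slack +1.312/-1.586; half-tol=0.271, Σhalf²=0.400925
  +G: nom +31.100 → Σnom=19.010; wc +0.170/-0.300 → slack +1.482/-1.886; half-tol=0.235, Σhalf²=0.456150
  -H: nom -29.200 → Σnom=-10.190; wc +0.240/-0.360 → slack +1.722/-2.246; half-tol=0.300, Σhalf²=0.546150
Nominal = -10.190. Worst-case = [-10.190 - 2.246, -10.190 + 1.722] = [-12.436, -8.468]. RSS = √0.546150 = 0.739.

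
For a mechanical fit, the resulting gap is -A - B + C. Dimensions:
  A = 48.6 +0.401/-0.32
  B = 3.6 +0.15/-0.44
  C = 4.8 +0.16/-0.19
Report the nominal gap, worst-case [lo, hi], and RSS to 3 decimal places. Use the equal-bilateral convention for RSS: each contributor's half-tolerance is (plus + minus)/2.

nominal=-47.400 wc=[-48.141,-46.480] rss=0.498

Stack each dimension's contribution:
  -A: nom -48.600 → Σnom=-48.600; wc +0.320/-0.401 → slack +0.320/-0.401; half-tol=0.361, Σhalf²=0.129960
  -B: nom -3.600 → Σnom=-52.200; wc +0.440/-0.150 → slack +0.760/-0.551; half-tol=0.295, Σhalf²=0.216985
  +C: nom +4.800 → Σnom=-47.400; wc +0.160/-0.190 → slack +0.920/-0.741; half-tol=0.175, Σhalf²=0.247610
Nominal = -47.400. Worst-case = [-47.400 - 0.741, -47.400 + 0.920] = [-48.141, -46.480]. RSS = √0.247610 = 0.498.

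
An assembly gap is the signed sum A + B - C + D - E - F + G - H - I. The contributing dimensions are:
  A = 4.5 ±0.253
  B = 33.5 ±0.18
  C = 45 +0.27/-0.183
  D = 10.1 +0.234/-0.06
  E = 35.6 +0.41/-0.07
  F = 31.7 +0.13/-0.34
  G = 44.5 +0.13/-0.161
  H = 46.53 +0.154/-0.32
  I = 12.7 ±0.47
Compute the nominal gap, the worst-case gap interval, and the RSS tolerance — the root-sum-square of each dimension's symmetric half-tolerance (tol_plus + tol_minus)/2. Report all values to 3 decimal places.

Stack each dimension's contribution:
  +A: nom +4.500 → Σnom=4.500; wc +0.253/-0.253 → slack +0.253/-0.253; half-tol=0.253, Σhalf²=0.064009
  +B: nom +33.500 → Σnom=38.000; wc +0.180/-0.180 → slack +0.433/-0.433; half-tol=0.180, Σhalf²=0.096409
  -C: nom -45.000 → Σnom=-7.000; wc +0.183/-0.270 → slack +0.616/-0.703; half-tol=0.227, Σhalf²=0.147711
  +D: nom +10.100 → Σnom=3.100; wc +0.234/-0.060 → slack +0.850/-0.763; half-tol=0.147, Σhalf²=0.169320
  -E: nom -35.600 → Σnom=-32.500; wc +0.070/-0.410 → slack +0.920/-1.173; half-tol=0.240, Σhalf²=0.226920
  -F: nom -31.700 → Σnom=-64.200; wc +0.340/-0.130 → slack +1.260/-1.303; half-tol=0.235, Σhalf²=0.282145
  +G: nom +44.500 → Σnom=-19.700; wc +0.130/-0.161 → slack +1.390/-1.464; half-tol=0.146, Σhalf²=0.303316
  -H: nom -46.530 → Σnom=-66.230; wc +0.320/-0.154 → slack +1.710/-1.618; half-tol=0.237, Σhalf²=0.359484
  -I: nom -12.700 → Σnom=-78.930; wc +0.470/-0.470 → slack +2.180/-2.088; half-tol=0.470, Σhalf²=0.580384
Nominal = -78.930. Worst-case = [-78.930 - 2.088, -78.930 + 2.180] = [-81.018, -76.750]. RSS = √0.580384 = 0.762.

nominal=-78.930 wc=[-81.018,-76.750] rss=0.762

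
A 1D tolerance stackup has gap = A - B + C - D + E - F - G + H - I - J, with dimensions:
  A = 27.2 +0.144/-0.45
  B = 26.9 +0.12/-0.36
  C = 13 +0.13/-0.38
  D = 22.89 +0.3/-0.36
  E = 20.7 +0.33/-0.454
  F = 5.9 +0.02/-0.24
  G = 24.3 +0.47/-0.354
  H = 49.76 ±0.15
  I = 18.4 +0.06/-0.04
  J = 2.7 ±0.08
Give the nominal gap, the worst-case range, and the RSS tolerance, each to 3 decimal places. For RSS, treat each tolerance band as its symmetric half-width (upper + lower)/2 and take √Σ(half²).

Stack each dimension's contribution:
  +A: nom +27.200 → Σnom=27.200; wc +0.144/-0.450 → slack +0.144/-0.450; half-tol=0.297, Σhalf²=0.088209
  -B: nom -26.900 → Σnom=0.300; wc +0.360/-0.120 → slack +0.504/-0.570; half-tol=0.240, Σhalf²=0.145809
  +C: nom +13.000 → Σnom=13.300; wc +0.130/-0.380 → slack +0.634/-0.950; half-tol=0.255, Σhalf²=0.210834
  -D: nom -22.890 → Σnom=-9.590; wc +0.360/-0.300 → slack +0.994/-1.250; half-tol=0.330, Σhalf²=0.319734
  +E: nom +20.700 → Σnom=11.110; wc +0.330/-0.454 → slack +1.324/-1.704; half-tol=0.392, Σhalf²=0.473398
  -F: nom -5.900 → Σnom=5.210; wc +0.240/-0.020 → slack +1.564/-1.724; half-tol=0.130, Σhalf²=0.490298
  -G: nom -24.300 → Σnom=-19.090; wc +0.354/-0.470 → slack +1.918/-2.194; half-tol=0.412, Σhalf²=0.660042
  +H: nom +49.760 → Σnom=30.670; wc +0.150/-0.150 → slack +2.068/-2.344; half-tol=0.150, Σhalf²=0.682542
  -I: nom -18.400 → Σnom=12.270; wc +0.040/-0.060 → slack +2.108/-2.404; half-tol=0.050, Σhalf²=0.685042
  -J: nom -2.700 → Σnom=9.570; wc +0.080/-0.080 → slack +2.188/-2.484; half-tol=0.080, Σhalf²=0.691442
Nominal = 9.570. Worst-case = [9.570 - 2.484, 9.570 + 2.188] = [7.086, 11.758]. RSS = √0.691442 = 0.832.

nominal=9.570 wc=[7.086,11.758] rss=0.832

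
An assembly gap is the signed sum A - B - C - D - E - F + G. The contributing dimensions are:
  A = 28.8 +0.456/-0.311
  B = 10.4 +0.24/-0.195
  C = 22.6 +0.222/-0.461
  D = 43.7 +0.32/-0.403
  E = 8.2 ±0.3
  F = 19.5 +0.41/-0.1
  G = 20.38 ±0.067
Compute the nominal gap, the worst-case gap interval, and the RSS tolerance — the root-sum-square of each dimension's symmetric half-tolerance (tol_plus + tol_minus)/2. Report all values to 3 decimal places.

nominal=-55.220 wc=[-57.090,-53.238] rss=0.775

Stack each dimension's contribution:
  +A: nom +28.800 → Σnom=28.800; wc +0.456/-0.311 → slack +0.456/-0.311; half-tol=0.384, Σhalf²=0.147072
  -B: nom -10.400 → Σnom=18.400; wc +0.195/-0.240 → slack +0.651/-0.551; half-tol=0.217, Σhalf²=0.194379
  -C: nom -22.600 → Σnom=-4.200; wc +0.461/-0.222 → slack +1.112/-0.773; half-tol=0.342, Σhalf²=0.311001
  -D: nom -43.700 → Σnom=-47.900; wc +0.403/-0.320 → slack +1.515/-1.093; half-tol=0.362, Σhalf²=0.441683
  -E: nom -8.200 → Σnom=-56.100; wc +0.300/-0.300 → slack +1.815/-1.393; half-tol=0.300, Σhalf²=0.531683
  -F: nom -19.500 → Σnom=-75.600; wc +0.100/-0.410 → slack +1.915/-1.803; half-tol=0.255, Σhalf²=0.596708
  +G: nom +20.380 → Σnom=-55.220; wc +0.067/-0.067 → slack +1.982/-1.870; half-tol=0.067, Σhalf²=0.601197
Nominal = -55.220. Worst-case = [-55.220 - 1.870, -55.220 + 1.982] = [-57.090, -53.238]. RSS = √0.601197 = 0.775.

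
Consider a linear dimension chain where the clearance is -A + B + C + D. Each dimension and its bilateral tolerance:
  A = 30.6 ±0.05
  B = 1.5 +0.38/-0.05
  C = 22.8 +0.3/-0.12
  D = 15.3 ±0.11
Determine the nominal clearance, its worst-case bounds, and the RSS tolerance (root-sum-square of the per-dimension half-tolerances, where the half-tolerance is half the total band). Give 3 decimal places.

nominal=9.000 wc=[8.670,9.840] rss=0.324

Stack each dimension's contribution:
  -A: nom -30.600 → Σnom=-30.600; wc +0.050/-0.050 → slack +0.050/-0.050; half-tol=0.050, Σhalf²=0.002500
  +B: nom +1.500 → Σnom=-29.100; wc +0.380/-0.050 → slack +0.430/-0.100; half-tol=0.215, Σhalf²=0.048725
  +C: nom +22.800 → Σnom=-6.300; wc +0.300/-0.120 → slack +0.730/-0.220; half-tol=0.210, Σhalf²=0.092825
  +D: nom +15.300 → Σnom=9.000; wc +0.110/-0.110 → slack +0.840/-0.330; half-tol=0.110, Σhalf²=0.104925
Nominal = 9.000. Worst-case = [9.000 - 0.330, 9.000 + 0.840] = [8.670, 9.840]. RSS = √0.104925 = 0.324.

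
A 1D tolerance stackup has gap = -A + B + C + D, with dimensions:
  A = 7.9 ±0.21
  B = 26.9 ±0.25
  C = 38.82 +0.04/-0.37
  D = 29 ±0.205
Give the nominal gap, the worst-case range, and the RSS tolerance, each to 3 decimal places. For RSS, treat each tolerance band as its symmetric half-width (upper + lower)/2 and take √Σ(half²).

nominal=86.820 wc=[85.785,87.525] rss=0.437

Stack each dimension's contribution:
  -A: nom -7.900 → Σnom=-7.900; wc +0.210/-0.210 → slack +0.210/-0.210; half-tol=0.210, Σhalf²=0.044100
  +B: nom +26.900 → Σnom=19.000; wc +0.250/-0.250 → slack +0.460/-0.460; half-tol=0.250, Σhalf²=0.106600
  +C: nom +38.820 → Σnom=57.820; wc +0.040/-0.370 → slack +0.500/-0.830; half-tol=0.205, Σhalf²=0.148625
  +D: nom +29.000 → Σnom=86.820; wc +0.205/-0.205 → slack +0.705/-1.035; half-tol=0.205, Σhalf²=0.190650
Nominal = 86.820. Worst-case = [86.820 - 1.035, 86.820 + 0.705] = [85.785, 87.525]. RSS = √0.190650 = 0.437.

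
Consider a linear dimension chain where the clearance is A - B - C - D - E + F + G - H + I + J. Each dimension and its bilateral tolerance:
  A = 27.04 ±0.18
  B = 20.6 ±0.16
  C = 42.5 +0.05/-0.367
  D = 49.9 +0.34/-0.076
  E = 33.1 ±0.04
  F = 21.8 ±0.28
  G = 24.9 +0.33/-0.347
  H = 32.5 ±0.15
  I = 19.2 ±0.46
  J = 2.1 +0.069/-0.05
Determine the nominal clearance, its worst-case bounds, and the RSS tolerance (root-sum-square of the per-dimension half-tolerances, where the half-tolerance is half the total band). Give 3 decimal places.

Stack each dimension's contribution:
  +A: nom +27.040 → Σnom=27.040; wc +0.180/-0.180 → slack +0.180/-0.180; half-tol=0.180, Σhalf²=0.032400
  -B: nom -20.600 → Σnom=6.440; wc +0.160/-0.160 → slack +0.340/-0.340; half-tol=0.160, Σhalf²=0.058000
  -C: nom -42.500 → Σnom=-36.060; wc +0.367/-0.050 → slack +0.707/-0.390; half-tol=0.208, Σhalf²=0.101472
  -D: nom -49.900 → Σnom=-85.960; wc +0.076/-0.340 → slack +0.783/-0.730; half-tol=0.208, Σhalf²=0.144736
  -E: nom -33.100 → Σnom=-119.060; wc +0.040/-0.040 → slack +0.823/-0.770; half-tol=0.040, Σhalf²=0.146336
  +F: nom +21.800 → Σnom=-97.260; wc +0.280/-0.280 → slack +1.103/-1.050; half-tol=0.280, Σhalf²=0.224736
  +G: nom +24.900 → Σnom=-72.360; wc +0.330/-0.347 → slack +1.433/-1.397; half-tol=0.339, Σhalf²=0.339319
  -H: nom -32.500 → Σnom=-104.860; wc +0.150/-0.150 → slack +1.583/-1.547; half-tol=0.150, Σhalf²=0.361819
  +I: nom +19.200 → Σnom=-85.660; wc +0.460/-0.460 → slack +2.043/-2.007; half-tol=0.460, Σhalf²=0.573419
  +J: nom +2.100 → Σnom=-83.560; wc +0.069/-0.050 → slack +2.112/-2.057; half-tol=0.060, Σhalf²=0.576959
Nominal = -83.560. Worst-case = [-83.560 - 2.057, -83.560 + 2.112] = [-85.617, -81.448]. RSS = √0.576959 = 0.760.

nominal=-83.560 wc=[-85.617,-81.448] rss=0.760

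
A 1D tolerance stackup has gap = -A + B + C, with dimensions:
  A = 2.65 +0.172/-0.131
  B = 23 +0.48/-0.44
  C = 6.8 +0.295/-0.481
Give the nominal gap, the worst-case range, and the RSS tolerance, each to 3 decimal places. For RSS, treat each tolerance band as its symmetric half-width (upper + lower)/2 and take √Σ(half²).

Stack each dimension's contribution:
  -A: nom -2.650 → Σnom=-2.650; wc +0.131/-0.172 → slack +0.131/-0.172; half-tol=0.151, Σhalf²=0.022952
  +B: nom +23.000 → Σnom=20.350; wc +0.480/-0.440 → slack +0.611/-0.612; half-tol=0.460, Σhalf²=0.234552
  +C: nom +6.800 → Σnom=27.150; wc +0.295/-0.481 → slack +0.906/-1.093; half-tol=0.388, Σhalf²=0.385096
Nominal = 27.150. Worst-case = [27.150 - 1.093, 27.150 + 0.906] = [26.057, 28.056]. RSS = √0.385096 = 0.621.

nominal=27.150 wc=[26.057,28.056] rss=0.621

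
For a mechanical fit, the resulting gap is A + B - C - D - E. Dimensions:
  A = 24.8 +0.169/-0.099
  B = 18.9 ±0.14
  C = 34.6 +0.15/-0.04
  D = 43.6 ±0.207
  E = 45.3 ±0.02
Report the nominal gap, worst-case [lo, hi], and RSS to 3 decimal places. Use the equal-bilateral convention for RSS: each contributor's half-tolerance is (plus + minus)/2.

nominal=-79.800 wc=[-80.416,-79.224] rss=0.300

Stack each dimension's contribution:
  +A: nom +24.800 → Σnom=24.800; wc +0.169/-0.099 → slack +0.169/-0.099; half-tol=0.134, Σhalf²=0.017956
  +B: nom +18.900 → Σnom=43.700; wc +0.140/-0.140 → slack +0.309/-0.239; half-tol=0.140, Σhalf²=0.037556
  -C: nom -34.600 → Σnom=9.100; wc +0.040/-0.150 → slack +0.349/-0.389; half-tol=0.095, Σhalf²=0.046581
  -D: nom -43.600 → Σnom=-34.500; wc +0.207/-0.207 → slack +0.556/-0.596; half-tol=0.207, Σhalf²=0.089430
  -E: nom -45.300 → Σnom=-79.800; wc +0.020/-0.020 → slack +0.576/-0.616; half-tol=0.020, Σhalf²=0.089830
Nominal = -79.800. Worst-case = [-79.800 - 0.616, -79.800 + 0.576] = [-80.416, -79.224]. RSS = √0.089830 = 0.300.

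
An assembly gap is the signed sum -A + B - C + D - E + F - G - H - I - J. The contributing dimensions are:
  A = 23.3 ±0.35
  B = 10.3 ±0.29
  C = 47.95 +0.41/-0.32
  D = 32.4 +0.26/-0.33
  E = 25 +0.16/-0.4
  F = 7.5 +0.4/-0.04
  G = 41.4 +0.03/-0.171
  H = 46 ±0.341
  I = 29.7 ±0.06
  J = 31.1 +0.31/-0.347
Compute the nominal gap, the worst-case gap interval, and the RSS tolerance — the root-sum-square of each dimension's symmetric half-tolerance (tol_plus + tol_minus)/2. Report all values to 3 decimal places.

Stack each dimension's contribution:
  -A: nom -23.300 → Σnom=-23.300; wc +0.350/-0.350 → slack +0.350/-0.350; half-tol=0.350, Σhalf²=0.122500
  +B: nom +10.300 → Σnom=-13.000; wc +0.290/-0.290 → slack +0.640/-0.640; half-tol=0.290, Σhalf²=0.206600
  -C: nom -47.950 → Σnom=-60.950; wc +0.320/-0.410 → slack +0.960/-1.050; half-tol=0.365, Σhalf²=0.339825
  +D: nom +32.400 → Σnom=-28.550; wc +0.260/-0.330 → slack +1.220/-1.380; half-tol=0.295, Σhalf²=0.426850
  -E: nom -25.000 → Σnom=-53.550; wc +0.400/-0.160 → slack +1.620/-1.540; half-tol=0.280, Σhalf²=0.505250
  +F: nom +7.500 → Σnom=-46.050; wc +0.400/-0.040 → slack +2.020/-1.580; half-tol=0.220, Σhalf²=0.553650
  -G: nom -41.400 → Σnom=-87.450; wc +0.171/-0.030 → slack +2.191/-1.610; half-tol=0.101, Σhalf²=0.563750
  -H: nom -46.000 → Σnom=-133.450; wc +0.341/-0.341 → slack +2.532/-1.951; half-tol=0.341, Σhalf²=0.680031
  -I: nom -29.700 → Σnom=-163.150; wc +0.060/-0.060 → slack +2.592/-2.011; half-tol=0.060, Σhalf²=0.683631
  -J: nom -31.100 → Σnom=-194.250; wc +0.347/-0.310 → slack +2.939/-2.321; half-tol=0.329, Σhalf²=0.791544
Nominal = -194.250. Worst-case = [-194.250 - 2.321, -194.250 + 2.939] = [-196.571, -191.311]. RSS = √0.791544 = 0.890.

nominal=-194.250 wc=[-196.571,-191.311] rss=0.890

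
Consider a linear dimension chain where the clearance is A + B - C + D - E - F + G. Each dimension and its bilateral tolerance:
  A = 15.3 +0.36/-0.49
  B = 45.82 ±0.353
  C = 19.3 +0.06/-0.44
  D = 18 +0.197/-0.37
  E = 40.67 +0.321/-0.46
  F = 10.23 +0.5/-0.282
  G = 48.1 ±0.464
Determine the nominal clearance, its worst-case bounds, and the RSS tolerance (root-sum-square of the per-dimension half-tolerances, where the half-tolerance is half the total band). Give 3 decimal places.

Stack each dimension's contribution:
  +A: nom +15.300 → Σnom=15.300; wc +0.360/-0.490 → slack +0.360/-0.490; half-tol=0.425, Σhalf²=0.180625
  +B: nom +45.820 → Σnom=61.120; wc +0.353/-0.353 → slack +0.713/-0.843; half-tol=0.353, Σhalf²=0.305234
  -C: nom -19.300 → Σnom=41.820; wc +0.440/-0.060 → slack +1.153/-0.903; half-tol=0.250, Σhalf²=0.367734
  +D: nom +18.000 → Σnom=59.820; wc +0.197/-0.370 → slack +1.350/-1.273; half-tol=0.283, Σhalf²=0.448106
  -E: nom -40.670 → Σnom=19.150; wc +0.460/-0.321 → slack +1.810/-1.594; half-tol=0.391, Σhalf²=0.600596
  -F: nom -10.230 → Σnom=8.920; wc +0.282/-0.500 → slack +2.092/-2.094; half-tol=0.391, Σhalf²=0.753478
  +G: nom +48.100 → Σnom=57.020; wc +0.464/-0.464 → slack +2.556/-2.558; half-tol=0.464, Σhalf²=0.968774
Nominal = 57.020. Worst-case = [57.020 - 2.558, 57.020 + 2.556] = [54.462, 59.576]. RSS = √0.968774 = 0.984.

nominal=57.020 wc=[54.462,59.576] rss=0.984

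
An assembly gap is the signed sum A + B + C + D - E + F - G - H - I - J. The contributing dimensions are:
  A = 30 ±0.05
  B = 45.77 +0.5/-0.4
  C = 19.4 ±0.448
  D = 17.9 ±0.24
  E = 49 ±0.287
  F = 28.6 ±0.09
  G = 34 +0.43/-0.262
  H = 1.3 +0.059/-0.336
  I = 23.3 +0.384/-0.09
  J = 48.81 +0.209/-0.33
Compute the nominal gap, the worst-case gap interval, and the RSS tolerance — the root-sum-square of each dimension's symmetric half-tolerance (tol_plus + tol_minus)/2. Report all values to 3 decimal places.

nominal=-14.740 wc=[-17.337,-12.107] rss=0.917

Stack each dimension's contribution:
  +A: nom +30.000 → Σnom=30.000; wc +0.050/-0.050 → slack +0.050/-0.050; half-tol=0.050, Σhalf²=0.002500
  +B: nom +45.770 → Σnom=75.770; wc +0.500/-0.400 → slack +0.550/-0.450; half-tol=0.450, Σhalf²=0.205000
  +C: nom +19.400 → Σnom=95.170; wc +0.448/-0.448 → slack +0.998/-0.898; half-tol=0.448, Σhalf²=0.405704
  +D: nom +17.900 → Σnom=113.070; wc +0.240/-0.240 → slack +1.238/-1.138; half-tol=0.240, Σhalf²=0.463304
  -E: nom -49.000 → Σnom=64.070; wc +0.287/-0.287 → slack +1.525/-1.425; half-tol=0.287, Σhalf²=0.545673
  +F: nom +28.600 → Σnom=92.670; wc +0.090/-0.090 → slack +1.615/-1.515; half-tol=0.090, Σhalf²=0.553773
  -G: nom -34.000 → Σnom=58.670; wc +0.262/-0.430 → slack +1.877/-1.945; half-tol=0.346, Σhalf²=0.673489
  -H: nom -1.300 → Σnom=57.370; wc +0.336/-0.059 → slack +2.213/-2.004; half-tol=0.198, Σhalf²=0.712495
  -I: nom -23.300 → Σnom=34.070; wc +0.090/-0.384 → slack +2.303/-2.388; half-tol=0.237, Σhalf²=0.768664
  -J: nom -48.810 → Σnom=-14.740; wc +0.330/-0.209 → slack +2.633/-2.597; half-tol=0.270, Σhalf²=0.841295
Nominal = -14.740. Worst-case = [-14.740 - 2.597, -14.740 + 2.633] = [-17.337, -12.107]. RSS = √0.841295 = 0.917.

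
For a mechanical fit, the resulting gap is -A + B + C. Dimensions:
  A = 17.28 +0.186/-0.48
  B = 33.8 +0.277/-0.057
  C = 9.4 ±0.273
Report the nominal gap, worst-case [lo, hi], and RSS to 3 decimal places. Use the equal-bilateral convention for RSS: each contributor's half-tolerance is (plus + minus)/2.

Stack each dimension's contribution:
  -A: nom -17.280 → Σnom=-17.280; wc +0.480/-0.186 → slack +0.480/-0.186; half-tol=0.333, Σhalf²=0.110889
  +B: nom +33.800 → Σnom=16.520; wc +0.277/-0.057 → slack +0.757/-0.243; half-tol=0.167, Σhalf²=0.138778
  +C: nom +9.400 → Σnom=25.920; wc +0.273/-0.273 → slack +1.030/-0.516; half-tol=0.273, Σhalf²=0.213307
Nominal = 25.920. Worst-case = [25.920 - 0.516, 25.920 + 1.030] = [25.404, 26.950]. RSS = √0.213307 = 0.462.

nominal=25.920 wc=[25.404,26.950] rss=0.462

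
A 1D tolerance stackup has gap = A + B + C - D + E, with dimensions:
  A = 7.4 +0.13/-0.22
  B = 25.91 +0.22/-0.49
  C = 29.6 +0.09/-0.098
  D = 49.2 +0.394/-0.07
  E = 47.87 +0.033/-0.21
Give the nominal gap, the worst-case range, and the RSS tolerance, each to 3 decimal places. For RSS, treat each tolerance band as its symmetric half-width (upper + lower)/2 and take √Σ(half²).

Stack each dimension's contribution:
  +A: nom +7.400 → Σnom=7.400; wc +0.130/-0.220 → slack +0.130/-0.220; half-tol=0.175, Σhalf²=0.030625
  +B: nom +25.910 → Σnom=33.310; wc +0.220/-0.490 → slack +0.350/-0.710; half-tol=0.355, Σhalf²=0.156650
  +C: nom +29.600 → Σnom=62.910; wc +0.090/-0.098 → slack +0.440/-0.808; half-tol=0.094, Σhalf²=0.165486
  -D: nom -49.200 → Σnom=13.710; wc +0.070/-0.394 → slack +0.510/-1.202; half-tol=0.232, Σhalf²=0.219310
  +E: nom +47.870 → Σnom=61.580; wc +0.033/-0.210 → slack +0.543/-1.412; half-tol=0.121, Σhalf²=0.234072
Nominal = 61.580. Worst-case = [61.580 - 1.412, 61.580 + 0.543] = [60.168, 62.123]. RSS = √0.234072 = 0.484.

nominal=61.580 wc=[60.168,62.123] rss=0.484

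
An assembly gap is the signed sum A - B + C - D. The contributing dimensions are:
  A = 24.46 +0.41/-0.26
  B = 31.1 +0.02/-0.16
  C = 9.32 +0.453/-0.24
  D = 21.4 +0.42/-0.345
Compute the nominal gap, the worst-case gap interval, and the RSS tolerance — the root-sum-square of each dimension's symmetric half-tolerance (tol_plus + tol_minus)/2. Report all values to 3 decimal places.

Stack each dimension's contribution:
  +A: nom +24.460 → Σnom=24.460; wc +0.410/-0.260 → slack +0.410/-0.260; half-tol=0.335, Σhalf²=0.112225
  -B: nom -31.100 → Σnom=-6.640; wc +0.160/-0.020 → slack +0.570/-0.280; half-tol=0.090, Σhalf²=0.120325
  +C: nom +9.320 → Σnom=2.680; wc +0.453/-0.240 → slack +1.023/-0.520; half-tol=0.347, Σhalf²=0.240387
  -D: nom -21.400 → Σnom=-18.720; wc +0.345/-0.420 → slack +1.368/-0.940; half-tol=0.382, Σhalf²=0.386693
Nominal = -18.720. Worst-case = [-18.720 - 0.940, -18.720 + 1.368] = [-19.660, -17.352]. RSS = √0.386693 = 0.622.

nominal=-18.720 wc=[-19.660,-17.352] rss=0.622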